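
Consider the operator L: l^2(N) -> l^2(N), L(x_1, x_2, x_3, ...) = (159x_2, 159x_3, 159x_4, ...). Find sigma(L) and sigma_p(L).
sigma(L) = closed disk {z in C : |z| ≤ 159}; sigma_p(L) = open disk {z in C : |z| < 159}

Note L = 159·V where V is the unit left shift (V x)_k = x_{k+1}; so sigma(L) = 159·sigma(V) and ||L|| = 159||V||. ||L x||^2 = 25281sum_{k≥2} |x_k|^2 ≤ 25281||x||^2, with equality on {x : x_1 = 0}, so ||L|| = 159. For any lambda with |lambda| < 159, set r = lambda/159 (|r| < 1); the vector x = (1, r, r^2, ...) is in l^2 and satisfies L x = 159(r, r^2, ...) = lambda x, so lambda is an eigenvalue. On the boundary |lambda| = 159 the geometric series diverges, so no l^2 eigenvector exists, but these lambda lie in the approximate point spectrum. Hence sigma(L) is the closed disk of radius 159 and sigma_p(L) is the open disk.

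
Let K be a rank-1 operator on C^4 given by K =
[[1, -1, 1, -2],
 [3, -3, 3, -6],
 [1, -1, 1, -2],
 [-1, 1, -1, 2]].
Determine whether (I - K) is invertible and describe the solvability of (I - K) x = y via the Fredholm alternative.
(I - K) is singular (det(I - K) = 0, i.e. 1 ∈ sigma(K)). (I - K) x = y is solvable iff y ⊥ ker((I - K)^*) = span{(1, -1, 1, -2)}, i.e. iff y_1 - y_2 + y_3 - 2y_4 = 0. When solvable, the solutions are x = y + c·(1, 3, 1, -1), c arbitrary (ker(I - K) = span{(1, 3, 1, -1)}, dimension 1).

K has rank 1, so it is an outer product K = u v^T: every row of K is a multiple of one row vector. Reading off the entries, u = (1, 3, 1, -1) and v = (1, -1, 1, -2) (row i of K equals u_i·v^T). A rank-one matrix u v^T satisfies K u = u (v·u) and kills the (3)-dimensional subspace v^⊥, so its characteristic polynomial is lambda^3 (lambda - v·u) with v·u = tr K = 1. Hence the eigenvalues of I - K are 1 (multiplicity 3) and 1 - (1) = 0, so det(I - K) = 0. (Direct check: I - K =
[[0, 1, -1, 2],
 [-3, 4, -3, 6],
 [-1, 1, 0, 2],
 [1, -1, 1, -1]]
has determinant 0.) So 1 is an eigenvalue of K and (I - K) is not invertible. The finite-dimensional Fredholm alternative says: either (I - K) is invertible, or ker(I - K) ≠ {0} and then range(I - K) = ker((I - K)^*)^⊥, with dim ker(I - K) = dim ker((I - K)^*). We are in the second case, so we need both kernels. Kernel of I - K: (I - K) u = u - u (v·u) = u - u = 0, so ker(I - K) = span{u} = span{(1, 3, 1, -1)} (it is exactly 1-dimensional because rank(I - K) = 3). Kernel of the adjoint: K is real, so (I - K)^* = I - K^T = I - v u^T, and (I - v u^T) v = v - v (u·v) = 0; hence ker((I - K)^*) = span{v} = span{(1, -1, 1, -2)}. Therefore (I - K) x = y is solvable iff <y, v> = 0, i.e. iff y_1 - y_2 + y_3 - 2y_4 = 0. When this holds, K y = u (v·y) = 0, so (I - K) y = y and x = y is a particular solution; the full solution set is the line x = y + c·u = y + c·(1, 3, 1, -1), c ∈ C.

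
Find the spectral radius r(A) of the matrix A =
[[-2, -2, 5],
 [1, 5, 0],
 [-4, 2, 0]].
r(A) = 5

The eigenvalues of A are the roots of its characteristic polynomial. With M = A (coefficients from the trace, the sum of principal 2x2 minors, and det A):
  p(λ) = det(λ I - M) = λ^3 - 3λ^2 + 12λ - 110.
By the rational root theorem any rational root is an integer divisor of 110. Testing λ = 5: p(5) = 125 - 75 + 60 - 110 = 0, so λ = 5 is a root. Dividing out (λ - 5) leaves p(λ) = (λ - 5)(λ^2 + 2λ + 22). For λ^2 + 2λ + 22 the discriminant is -84. It is negative, so the roots are the complex-conjugate pair λ = -1 ± (sqrt(84)/2) i ≈ -1 ± 4.5826i. For a conjugate pair the product of the roots equals the constant term, so |λ|^2 = 22 and |λ| = sqrt(22) ≈ 4.6904.
Thus the eigenvalues (to 4 decimals) are -1 ± 4.5826i (modulus 4.6904); 5 (modulus 5). The spectral radius is the largest modulus: r(A) = 5. (Cross-check: r(A) ≤ ||A||_2 ≈ 6.4814; equality holds whenever A is normal, though it can also hold for some non-normal A.)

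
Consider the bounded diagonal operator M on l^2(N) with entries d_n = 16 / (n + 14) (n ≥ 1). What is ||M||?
||M|| = 16/15 (attained at n = 1)

For M diagonal, ||M|| = sup_n |d_n| = sup_n 16/(n + 14). This is positive and strictly decreasing in n, so the supremum is attained at n = 1: d_1 = 16/(1 + 14) = 16/15. Hence ||M|| = 16/15.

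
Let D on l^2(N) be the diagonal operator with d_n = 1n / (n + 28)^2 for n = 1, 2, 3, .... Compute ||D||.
||D|| = 1/112 (attained at n = 28)

For D diagonal, ||D|| = sup_n |d_n|. Treat f(x) = 1x / (x + 28)^2 for real x > 0. By the quotient rule, f'(x) = 1(28 - x)/(x + 28)^3, which is positive for x < 28 and negative for x > 28. So f has a unique maximum at x = 28, and since 28 is a positive integer, the supremum over n ≥ 1 is attained at n = 28: d_28 = 1·28/(28 + 28)^2 = 1·28/3136 = 1/112. Hence ||D|| = 1/112.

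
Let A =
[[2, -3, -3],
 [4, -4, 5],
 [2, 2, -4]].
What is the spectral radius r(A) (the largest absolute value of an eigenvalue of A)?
r(A) ≈ 7.1235

The eigenvalues of A are the roots of its characteristic polynomial. With M = A (coefficients from the trace, the sum of principal 2x2 minors, and det A):
  p(λ) = det(λ I - M) = λ^3 + 6λ^2 + 8λ + 114.
No integer candidate from the rational root theorem (±divisors of 114) is a root, so the roots are irrational. The cubic discriminant is Δ = -350636 < 0, so there is one real root and a complex-conjugate pair. p(-8) = -78 and p(-7) = 9 have opposite signs, so a root lies in (-8, -7); Newton's method refines it to λ ≈ -7.1235. Dividing out (λ - (-7.1235)) leaves approximately λ^2 - 1.1235λ + 16.0033. For λ^2 - 1.1235λ + 16.0033 the discriminant is -62.7511. It is negative, so the remaining roots are the complex-conjugate pair λ ≈ 0.5618 ± 3.9608i. Their product equals the constant term, so |λ|^2 ≈ 16.0033 and |λ| ≈ 4.0004.
Thus the eigenvalues (to 4 decimals) are -7.1235 (modulus 7.1235); 0.5618 ± 3.9608i (modulus 4.0004). The spectral radius is the largest modulus: r(A) ≈ 7.1235. (Cross-check: r(A) ≤ ||A||_2 ≈ 8.1504; equality holds whenever A is normal, though it can also hold for some non-normal A.)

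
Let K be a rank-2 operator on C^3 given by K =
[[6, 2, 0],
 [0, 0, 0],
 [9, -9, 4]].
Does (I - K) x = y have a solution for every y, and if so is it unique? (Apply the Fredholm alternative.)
(I - K) is invertible (det(I - K) = 15 ≠ 0), so for every y in C^3 the equation (I - K) x = y has a unique solution.

K has rank 2 and factors as K = U V^T = u1 v1^T + u2 v2^T with u1 = (-2, 0, 1), v1 = (0, -3, 1), u2 = (2, 0, 3), v2 = (3, -2, 1) (multiplying out reproduces the displayed K). The nonzero eigenvalues of U V^T coincide with those of the 2 x 2 matrix G = V^T U = [[v1·u1, v1·u2], [v2·u1, v2·u2]] = [[1, 3], [-5, 9]], and by the Sylvester determinant identity det(I_3 - U V^T) = det(I_2 - V^T U) = det([[0, -3], [5, -8]]) = (0)(-8) - (-3)(5) = 15. (Direct check: I - K =
[[-5, -2, 0],
 [0, 1, 0],
 [-9, 9, -3]]
has determinant 15.) The finite-dimensional Fredholm alternative says: either (I - K) is invertible, or ker(I - K) ≠ {0} and then range(I - K) = ker((I - K)^*)^⊥, with dim ker(I - K) = dim ker((I - K)^*). Since det(I - K) ≠ 0, 1 is not an eigenvalue of K and ker(I - K) = {0}, so we are in the first case: for every y there is a unique x = (I - K)^(-1) y. (Explicitly, by the Woodbury identity, (I - U V^T)^(-1) = I + U (I_2 - G)^(-1) V^T.)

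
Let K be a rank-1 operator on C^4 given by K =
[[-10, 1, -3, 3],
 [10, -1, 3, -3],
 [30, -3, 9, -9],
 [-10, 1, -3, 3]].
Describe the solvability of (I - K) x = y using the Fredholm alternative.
(I - K) is singular (det(I - K) = 0, i.e. 1 ∈ sigma(K)). (I - K) x = y is solvable iff y ⊥ ker((I - K)^*) = span{(-10, 1, -3, 3)}, i.e. iff -10y_1 + y_2 - 3y_3 + 3y_4 = 0. When solvable, the solutions are x = y + c·(1, -1, -3, 1), c arbitrary (ker(I - K) = span{(1, -1, -3, 1)}, dimension 1).

K has rank 1, so it is an outer product K = u v^T: every row of K is a multiple of one row vector. Reading off the entries, u = (1, -1, -3, 1) and v = (-10, 1, -3, 3) (row i of K equals u_i·v^T). A rank-one matrix u v^T satisfies K u = u (v·u) and kills the (3)-dimensional subspace v^⊥, so its characteristic polynomial is lambda^3 (lambda - v·u) with v·u = tr K = 1. Hence the eigenvalues of I - K are 1 (multiplicity 3) and 1 - (1) = 0, so det(I - K) = 0. (Direct check: I - K =
[[11, -1, 3, -3],
 [-10, 2, -3, 3],
 [-30, 3, -8, 9],
 [10, -1, 3, -2]]
has determinant 0.) So 1 is an eigenvalue of K and (I - K) is not invertible. The finite-dimensional Fredholm alternative says: either (I - K) is invertible, or ker(I - K) ≠ {0} and then range(I - K) = ker((I - K)^*)^⊥, with dim ker(I - K) = dim ker((I - K)^*). We are in the second case, so we need both kernels. Kernel of I - K: (I - K) u = u - u (v·u) = u - u = 0, so ker(I - K) = span{u} = span{(1, -1, -3, 1)} (it is exactly 1-dimensional because rank(I - K) = 3). Kernel of the adjoint: K is real, so (I - K)^* = I - K^T = I - v u^T, and (I - v u^T) v = v - v (u·v) = 0; hence ker((I - K)^*) = span{v} = span{(-10, 1, -3, 3)}. Therefore (I - K) x = y is solvable iff <y, v> = 0, i.e. iff -10y_1 + y_2 - 3y_3 + 3y_4 = 0. When this holds, K y = u (v·y) = 0, so (I - K) y = y and x = y is a particular solution; the full solution set is the line x = y + c·u = y + c·(1, -1, -3, 1), c ∈ C.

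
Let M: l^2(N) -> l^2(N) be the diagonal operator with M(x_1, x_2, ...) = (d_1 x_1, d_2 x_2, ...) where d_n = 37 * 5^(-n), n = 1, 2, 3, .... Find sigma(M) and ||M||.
sigma(M) = {37 * 5^(-n) : n ≥ 1} ∪ {0}; ||M|| = 37/5

A bounded diagonal operator on l^2 with diagonal entries d_n has spectrum equal to the closure of {d_n : n ≥ 1}: every d_n is an eigenvalue (with eigenvector e_n), so {d_n} ⊂ sigma(M); the spectrum is closed, so its closure is too; and for lambda not in the closure, (M - lambda I) has bounded inverse (the diagonal entries 1/(d_n - lambda) are bounded). For our sequence d_n = 37 * 5^(-n), n = 1, 2, 3, ...:
  - {d_n} = {37 * 5^(-n) : n ≥ 1}; the only limit point is 0
  - closure = {37 * 5^(-n) : n ≥ 1} ∪ {0}
For the norm: a diagonal operator has ||M|| = sup_n |d_n|. Here d_n = 37 * 5^(-n) is positive and decreasing, so sup_n |d_n| = d_1 = 37/5. So ||M|| = 37/5.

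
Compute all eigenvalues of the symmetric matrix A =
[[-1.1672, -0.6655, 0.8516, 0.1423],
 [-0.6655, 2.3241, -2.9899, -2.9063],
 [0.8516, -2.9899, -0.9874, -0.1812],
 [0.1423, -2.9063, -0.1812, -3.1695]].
sigma(A) ≈ {-5, -2, -1, 5}

A is real symmetric, so its spectrum consists of real eigenvalues. Expanding the characteristic polynomial of the displayed matrix gives
  det(λ I - A) = p(λ) = λ^4 + (3)λ^3 + (-23)λ^2 + (-75)λ + (-50).
Solving p(λ) = 0 yields eigenvalues ≈ -5, -2, -1, 5. (A is shown rounded to 4 decimals, so these recover the underlying integer eigenvalues to within that precision.)
Verification: the trace of A = -3 equals the sum of eigenvalues -3, and det(A) ≈ -50.0004 matches the eigenvalue product -50.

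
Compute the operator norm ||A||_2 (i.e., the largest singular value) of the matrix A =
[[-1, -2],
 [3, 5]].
||A||_2 = sqrt((39 + sqrt(1517))/2) ≈ 6.2429 (= sqrt(largest eigenvalue of A^T A))

||A||_2 = sigma_max(A) = sqrt(lambda_max(A^T A)). Form the symmetric matrix M = A^T A =
[[10, 17],
 [17, 29]].
Its characteristic polynomial (trace, determinant of M give the coefficients) is
  p(λ) = det(λ I - M) = λ^2 - 39λ + 1.
For λ^2 - 39λ + 1 the discriminant is 1517. It is nonnegative but not a perfect square, so the roots are real and irrational: λ = (39 ± sqrt(1517))/2 ≈ 38.9743, 0.0257.
So the eigenvalues of A^T A are ≈ 0.0257, 38.9743 (all ≥ 0, as they must be for A^T A). The largest is λ_max = (39 + sqrt(1517))/2 ≈ 38.9743, hence ||A||_2 = sqrt(λ_max) = sqrt((39 + sqrt(1517))/2) ≈ 6.2429.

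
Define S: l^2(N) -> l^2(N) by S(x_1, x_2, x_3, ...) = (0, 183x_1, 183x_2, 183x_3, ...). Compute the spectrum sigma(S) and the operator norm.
sigma(S) = closed disk {z in C : |z| ≤ 183}; ||S|| = 183

Note S = 183·U where U is the unit right shift (U x)_k = x_{k-1} (with x_0 := 0); so ||S|| = 183||U|| and sigma(S) = 183·sigma(U). ||S x||^2 = sum_{k≥1} |183x_k|^2 = 33489||x||^2, so ||S|| = 183 and sigma(S) ⊂ {|z| ≤ 183}. For any |lambda| < 183, the equation (S - lambda I) x = 0 forces x_1 = 0, then 183x_k = lambda x_{k+1} ⇒ x = 0, so S has no eigenvalues. But (S - lambda I) is not surjective for |lambda| < 183: solving (S - lambda I) x = e_1 would require x_n proportional to (lambda/183)^(-n), which is not in l^2. So every |lambda| < 183 lies in the residual spectrum. The boundary |lambda| = 183 is in the approximate point spectrum (the spectrum is closed). Hence sigma(S) is the closed disk of radius 183.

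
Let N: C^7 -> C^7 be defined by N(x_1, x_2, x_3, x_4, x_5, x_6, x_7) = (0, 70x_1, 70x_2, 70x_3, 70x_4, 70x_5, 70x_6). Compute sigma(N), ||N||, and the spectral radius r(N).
sigma(N) = {0}; ||N|| = 70; r(N) = 0. (N is nilpotent with N^7 = 0.)

On C^7, N is a strictly lower-triangular matrix with 70 on the subdiagonal and zeros elsewhere, so its characteristic polynomial is lambda^7 and every eigenvalue is 0: sigma(N) = {0}. For the operator norm, N e_i = 70e_{i+1} for i = 1, ..., 6 and N e_7 = 0, so the singular values of N are 70 (with multiplicity 6) and 0; hence ||N|| = 70. The spectral radius r(N) = max|lambda| = 0. Note ||N|| > r(N) — characteristic of non-normal nilpotent operators. Indeed N^7 = 0.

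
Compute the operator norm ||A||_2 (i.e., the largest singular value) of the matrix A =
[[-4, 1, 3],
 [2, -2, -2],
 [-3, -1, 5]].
||A||_2 ≈ 8.0754 (= sqrt(largest eigenvalue of A^T A))

||A||_2 = sigma_max(A) = sqrt(lambda_max(A^T A)). Form the symmetric matrix M = A^T A =
[[29, -5, -31],
 [-5, 6, 2],
 [-31, 2, 38]].
Its characteristic polynomial (trace, sum of principal 2x2 minors, determinant of M give the coefficients) is
  p(λ) = det(λ I - M) = λ^3 - 73λ^2 + 514λ - 400.
No integer candidate from the rational root theorem (±divisors of 400) is a root, so the roots are irrational. The cubic discriminant is Δ = 508124708 > 0, so there are three distinct real roots. p(0) = -400 and p(1) = 42 have opposite signs, so a root lies in (0, 1); Newton's method refines it to λ ≈ 0.8891. p(6) = 272 and p(7) = -36 have opposite signs, so a root lies in (6, 7); Newton's method refines it to λ ≈ 6.8988. p(65) = -790 and p(66) = 3032 have opposite signs, so a root lies in (65, 66); Newton's method refines it to λ ≈ 65.2121. Check (Vieta): the three roots sum to 73, matching tr M = 73.
So the eigenvalues of A^T A are ≈ 0.8891, 6.8988, 65.2121 (all ≥ 0, as they must be for A^T A). The largest is λ_max ≈ 65.2121, hence ||A||_2 = sqrt(λ_max) ≈ 8.0754.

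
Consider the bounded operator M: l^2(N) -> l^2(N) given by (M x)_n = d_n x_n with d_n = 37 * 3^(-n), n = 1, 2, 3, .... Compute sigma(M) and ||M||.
sigma(M) = {37 * 3^(-n) : n ≥ 1} ∪ {0}; ||M|| = 37/3

A bounded diagonal operator on l^2 with diagonal entries d_n has spectrum equal to the closure of {d_n : n ≥ 1}: every d_n is an eigenvalue (with eigenvector e_n), so {d_n} ⊂ sigma(M); the spectrum is closed, so its closure is too; and for lambda not in the closure, (M - lambda I) has bounded inverse (the diagonal entries 1/(d_n - lambda) are bounded). For our sequence d_n = 37 * 3^(-n), n = 1, 2, 3, ...:
  - {d_n} = {37 * 3^(-n) : n ≥ 1}; the only limit point is 0
  - closure = {37 * 3^(-n) : n ≥ 1} ∪ {0}
For the norm: a diagonal operator has ||M|| = sup_n |d_n|. Here d_n = 37 * 3^(-n) is positive and decreasing, so sup_n |d_n| = d_1 = 37/3. So ||M|| = 37/3.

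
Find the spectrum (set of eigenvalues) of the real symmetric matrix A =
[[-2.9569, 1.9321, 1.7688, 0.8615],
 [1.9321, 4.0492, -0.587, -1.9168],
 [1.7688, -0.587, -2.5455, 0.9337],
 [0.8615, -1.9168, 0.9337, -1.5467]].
sigma(A) ≈ {-5, -3, 0, 5}

A is real symmetric, so its spectrum consists of real eigenvalues. Expanding the characteristic polynomial of the displayed matrix gives
  det(λ I - A) = p(λ) = λ^4 + (3)λ^3 + (-25)λ^2 + (-74.9971)λ + (0.0068).
Solving p(λ) = 0 yields eigenvalues ≈ -5, -3, 0, 5. (A is shown rounded to 4 decimals, so these recover the underlying integer eigenvalues to within that precision.)
Verification: the trace of A = -3 equals the sum of eigenvalues -3, and det(A) ≈ 0.0068 matches the eigenvalue product 0.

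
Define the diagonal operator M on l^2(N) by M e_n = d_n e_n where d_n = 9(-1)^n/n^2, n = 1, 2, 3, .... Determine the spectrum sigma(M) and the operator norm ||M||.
sigma(M) = {9(-1)^n/n^2 : n ≥ 1} ∪ {0}; ||M|| = 9

A bounded diagonal operator on l^2 with diagonal entries d_n has spectrum equal to the closure of {d_n : n ≥ 1}: every d_n is an eigenvalue (with eigenvector e_n), so {d_n} ⊂ sigma(M); the spectrum is closed, so its closure is too; and for lambda not in the closure, (M - lambda I) has bounded inverse (the diagonal entries 1/(d_n - lambda) are bounded). For our sequence d_n = 9(-1)^n/n^2, n = 1, 2, 3, ...:
  - {d_n} = {9(-1)^n/n^2 : n ≥ 1}; the only limit point is 0
  - closure = {9(-1)^n/n^2 : n ≥ 1} ∪ {0}
For the norm: a diagonal operator has ||M|| = sup_n |d_n|. Here |d_n| = 9/n^2 is decreasing, so sup_n |d_n| = |d_1| = 9. So ||M|| = 9.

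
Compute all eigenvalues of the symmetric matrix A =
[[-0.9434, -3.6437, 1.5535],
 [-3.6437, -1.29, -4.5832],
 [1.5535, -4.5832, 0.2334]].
sigma(A) ≈ {-6, -2, 6}

A is real symmetric, so its spectrum consists of real eigenvalues. Expanding the characteristic polynomial of the displayed matrix gives
  det(λ I - A) = p(λ) = λ^3 + (2)λ^2 + (-36)λ + (-72.0016).
Solving p(λ) = 0 yields eigenvalues ≈ -6, -2, 6. (A is shown rounded to 4 decimals, so these recover the underlying integer eigenvalues to within that precision.)
Verification: the trace of A = -2 equals the sum of eigenvalues -2, and det(A) ≈ 72.0016 matches the eigenvalue product 72.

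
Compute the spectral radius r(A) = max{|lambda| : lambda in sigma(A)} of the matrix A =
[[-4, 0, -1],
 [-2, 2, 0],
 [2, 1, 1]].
r(A) ≈ 3.4709

The eigenvalues of A are the roots of its characteristic polynomial. With M = A (coefficients from the trace, the sum of principal 2x2 minors, and det A):
  p(λ) = det(λ I - M) = λ^3 + λ^2 - 8λ + 2.
No integer candidate from the rational root theorem (±divisors of 2) is a root, so the roots are irrational. The cubic discriminant is Δ = 1708 > 0, so there are three distinct real roots. p(-4) = -14 and p(-3) = 8 have opposite signs, so a root lies in (-4, -3); Newton's method refines it to λ ≈ -3.4709. p(0) = 2 and p(1) = -4 have opposite signs, so a root lies in (0, 1); Newton's method refines it to λ ≈ 0.2607. p(2) = -2 and p(3) = 14 have opposite signs, so a root lies in (2, 3); Newton's method refines it to λ ≈ 2.2102. Check (Vieta): the three roots sum to -1, matching tr M = -1.
Thus the eigenvalues (to 4 decimals) are -3.4709 (modulus 3.4709); 0.2607 (modulus 0.2607); 2.2102 (modulus 2.2102). The spectral radius is the largest modulus: r(A) ≈ 3.4709. (Cross-check: r(A) ≤ ||A||_2 ≈ 5.0664; equality holds whenever A is normal, though it can also hold for some non-normal A.)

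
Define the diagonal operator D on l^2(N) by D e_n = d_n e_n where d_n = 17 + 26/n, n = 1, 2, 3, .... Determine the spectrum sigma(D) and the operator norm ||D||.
sigma(D) = {17 + 26/n : n ≥ 1} ∪ {17}; ||D|| = 43

A bounded diagonal operator on l^2 with diagonal entries d_n has spectrum equal to the closure of {d_n : n ≥ 1}: every d_n is an eigenvalue (with eigenvector e_n), so {d_n} ⊂ sigma(D); the spectrum is closed, so its closure is too; and for lambda not in the closure, (D - lambda I) has bounded inverse (the diagonal entries 1/(d_n - lambda) are bounded). For our sequence d_n = 17 + 26/n, n = 1, 2, 3, ...:
  - {d_n} = {17 + 26/n : n ≥ 1}; the only limit point is 17
  - closure = {17 + 26/n : n ≥ 1} ∪ {17}
For the norm: a diagonal operator has ||D|| = sup_n |d_n|. Here d_n = 17 + 26/n is positive and decreasing, so sup_n |d_n| = d_1 = 17 + 26 = 43. So ||D|| = 43.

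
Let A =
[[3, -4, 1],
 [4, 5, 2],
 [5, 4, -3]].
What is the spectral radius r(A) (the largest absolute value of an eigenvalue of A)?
r(A) ≈ 6.0694

The eigenvalues of A are the roots of its characteristic polynomial. With M = A (coefficients from the trace, the sum of principal 2x2 minors, and det A):
  p(λ) = det(λ I - M) = λ^3 - 5λ^2 - 6λ + 166.
No integer candidate from the rational root theorem (±divisors of 166) is a root, so the roots are irrational. The cubic discriminant is Δ = -569608 < 0, so there is one real root and a complex-conjugate pair. p(-5) = -54 and p(-4) = 46 have opposite signs, so a root lies in (-5, -4); Newton's method refines it to λ ≈ -4.5063. Dividing out (λ - (-4.5063)) leaves approximately λ^2 - 9.5063λ + 36.8377. For λ^2 - 9.5063λ + 36.8377 the discriminant is -56.9817. It is negative, so the remaining roots are the complex-conjugate pair λ ≈ 4.7531 ± 3.7743i. Their product equals the constant term, so |λ|^2 ≈ 36.8377 and |λ| ≈ 6.0694.
Thus the eigenvalues (to 4 decimals) are -4.5063 (modulus 4.5063); 4.7531 ± 3.7743i (modulus 6.0694). The spectral radius is the largest modulus: r(A) ≈ 6.0694. (Cross-check: r(A) ≤ ||A||_2 ≈ 9.081; equality holds whenever A is normal, though it can also hold for some non-normal A.)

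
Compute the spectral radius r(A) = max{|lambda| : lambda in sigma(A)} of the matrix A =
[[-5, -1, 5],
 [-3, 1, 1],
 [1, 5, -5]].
r(A) ≈ 8.9758

The eigenvalues of A are the roots of its characteristic polynomial. With M = A (coefficients from the trace, the sum of principal 2x2 minors, and det A):
  p(λ) = det(λ I - M) = λ^3 + 9λ^2 + 2λ + 16.
No integer candidate from the rational root theorem (±divisors of 16) is a root, so the roots are irrational. The cubic discriminant is Δ = -48092 < 0, so there is one real root and a complex-conjugate pair. p(-9) = -2 and p(-8) = 64 have opposite signs, so a root lies in (-9, -8); Newton's method refines it to λ ≈ -8.9758. Dividing out (λ - (-8.9758)) leaves approximately λ^2 + 0.0242λ + 1.7826. For λ^2 + 0.0242λ + 1.7826 the discriminant is -7.1297. It is negative, so the remaining roots are the complex-conjugate pair λ ≈ -0.0121 ± 1.3351i. Their product equals the constant term, so |λ|^2 ≈ 1.7826 and |λ| ≈ 1.3351.
Thus the eigenvalues (to 4 decimals) are -8.9758 (modulus 8.9758); -0.0121 ± 1.3351i (modulus 1.3351). The spectral radius is the largest modulus: r(A) ≈ 8.9758. (Cross-check: r(A) ≤ ||A||_2 ≈ 9.4428; equality holds whenever A is normal, though it can also hold for some non-normal A.)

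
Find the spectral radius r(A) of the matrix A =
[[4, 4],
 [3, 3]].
r(A) = 7

The eigenvalues of A are the roots of its characteristic polynomial. With M = A (coefficients from the trace and determinant):
  p(λ) = det(λ I - M) = λ^2 - 7λ.
For λ^2 - 7λ the discriminant is 49. It is a perfect square (7^2), so the roots are rational: λ = (7 ± 7)/2 = 7, 0.
Thus the eigenvalues (to 4 decimals) are 7 (modulus 7); 0 (modulus 0). The spectral radius is the largest modulus: r(A) = 7. (Cross-check: r(A) ≤ ||A||_2 ≈ 7.0711; equality holds whenever A is normal, though it can also hold for some non-normal A.)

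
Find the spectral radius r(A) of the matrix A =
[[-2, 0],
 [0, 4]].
r(A) = 4

The eigenvalues of A are the roots of its characteristic polynomial. With M = A (coefficients from the trace and determinant):
  p(λ) = det(λ I - M) = λ^2 - 2λ - 8.
For λ^2 - 2λ - 8 the discriminant is 36. It is a perfect square (6^2), so the roots are rational: λ = (2 ± 6)/2 = 4, -2.
Thus the eigenvalues (to 4 decimals) are 4 (modulus 4); -2 (modulus 2). The spectral radius is the largest modulus: r(A) = 4. (Cross-check: r(A) ≤ ||A||_2 ≈ 4; equality holds whenever A is normal, though it can also hold for some non-normal A.)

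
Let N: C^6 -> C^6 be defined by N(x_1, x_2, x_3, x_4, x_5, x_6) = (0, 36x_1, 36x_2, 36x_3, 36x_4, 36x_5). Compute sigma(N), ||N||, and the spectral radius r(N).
sigma(N) = {0}; ||N|| = 36; r(N) = 0. (N is nilpotent with N^6 = 0.)

On C^6, N is a strictly lower-triangular matrix with 36 on the subdiagonal and zeros elsewhere, so its characteristic polynomial is lambda^6 and every eigenvalue is 0: sigma(N) = {0}. For the operator norm, N e_i = 36e_{i+1} for i = 1, ..., 5 and N e_6 = 0, so the singular values of N are 36 (with multiplicity 5) and 0; hence ||N|| = 36. The spectral radius r(N) = max|lambda| = 0. Note ||N|| > r(N) — characteristic of non-normal nilpotent operators. Indeed N^6 = 0.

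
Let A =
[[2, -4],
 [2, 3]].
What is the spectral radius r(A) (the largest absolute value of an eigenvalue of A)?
r(A) = sqrt(14) ≈ 3.7417

The eigenvalues of A are the roots of its characteristic polynomial. With M = A (coefficients from the trace and determinant):
  p(λ) = det(λ I - M) = λ^2 - 5λ + 14.
For λ^2 - 5λ + 14 the discriminant is -31. It is negative, so the roots are the complex-conjugate pair λ = 5/2 ± (sqrt(31)/2) i ≈ 2.5 ± 2.7839i. For a conjugate pair the product of the roots equals the constant term, so |λ|^2 = 14 and |λ| = sqrt(14) ≈ 3.7417.
Thus the eigenvalues (to 4 decimals) are 2.5 ± 2.7839i (modulus 3.7417). The spectral radius is the largest modulus: r(A) = sqrt(14) ≈ 3.7417. (Cross-check: r(A) ≤ ||A||_2 ≈ 5.0232; equality holds whenever A is normal, though it can also hold for some non-normal A.)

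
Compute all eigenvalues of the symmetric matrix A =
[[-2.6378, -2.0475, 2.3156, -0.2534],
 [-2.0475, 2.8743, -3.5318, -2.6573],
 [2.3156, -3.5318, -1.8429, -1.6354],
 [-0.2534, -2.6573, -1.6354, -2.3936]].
sigma(A) ≈ {-6, -4, 0, 6}

A is real symmetric, so its spectrum consists of real eigenvalues. Expanding the characteristic polynomial of the displayed matrix gives
  det(λ I - A) = p(λ) = λ^4 + (4)λ^3 + (-36)λ^2 + (-144.002)λ + (0).
Solving p(λ) = 0 yields eigenvalues ≈ -6, -4, 0, 6. (A is shown rounded to 4 decimals, so these recover the underlying integer eigenvalues to within that precision.)
Verification: the trace of A = -4 equals the sum of eigenvalues -4, and det(A) ≈ 0.0005 matches the eigenvalue product 0.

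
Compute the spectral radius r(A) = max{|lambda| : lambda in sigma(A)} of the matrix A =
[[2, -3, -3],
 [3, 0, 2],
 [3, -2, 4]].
r(A) = sqrt(22) ≈ 4.6904

The eigenvalues of A are the roots of its characteristic polynomial. With M = A (coefficients from the trace, the sum of principal 2x2 minors, and det A):
  p(λ) = det(λ I - M) = λ^3 - 6λ^2 + 30λ - 44.
By the rational root theorem any rational root is an integer divisor of 44. Testing λ = 2: p(2) = 8 - 24 + 60 - 44 = 0, so λ = 2 is a root. Dividing out (λ - 2) leaves p(λ) = (λ - 2)(λ^2 - 4λ + 22). For λ^2 - 4λ + 22 the discriminant is -72. It is negative, so the roots are the complex-conjugate pair λ = 2 ± (sqrt(72)/2) i ≈ 2 ± 4.2426i. For a conjugate pair the product of the roots equals the constant term, so |λ|^2 = 22 and |λ| = sqrt(22) ≈ 4.6904.
Thus the eigenvalues (to 4 decimals) are 2 ± 4.2426i (modulus 4.6904); 2 (modulus 2). The spectral radius is the largest modulus: r(A) = sqrt(22) ≈ 4.6904. (Cross-check: r(A) ≤ ||A||_2 ≈ 6.3078; equality holds whenever A is normal, though it can also hold for some non-normal A.)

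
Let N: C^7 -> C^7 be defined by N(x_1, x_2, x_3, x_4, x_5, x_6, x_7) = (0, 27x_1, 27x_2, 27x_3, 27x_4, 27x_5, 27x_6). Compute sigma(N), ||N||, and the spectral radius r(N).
sigma(N) = {0}; ||N|| = 27; r(N) = 0. (N is nilpotent with N^7 = 0.)

On C^7, N is a strictly lower-triangular matrix with 27 on the subdiagonal and zeros elsewhere, so its characteristic polynomial is lambda^7 and every eigenvalue is 0: sigma(N) = {0}. For the operator norm, N e_i = 27e_{i+1} for i = 1, ..., 6 and N e_7 = 0, so the singular values of N are 27 (with multiplicity 6) and 0; hence ||N|| = 27. The spectral radius r(N) = max|lambda| = 0. Note ||N|| > r(N) — characteristic of non-normal nilpotent operators. Indeed N^7 = 0.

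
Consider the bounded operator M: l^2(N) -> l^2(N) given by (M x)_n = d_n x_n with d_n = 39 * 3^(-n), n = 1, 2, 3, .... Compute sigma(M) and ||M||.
sigma(M) = {39 * 3^(-n) : n ≥ 1} ∪ {0}; ||M|| = 13

A bounded diagonal operator on l^2 with diagonal entries d_n has spectrum equal to the closure of {d_n : n ≥ 1}: every d_n is an eigenvalue (with eigenvector e_n), so {d_n} ⊂ sigma(M); the spectrum is closed, so its closure is too; and for lambda not in the closure, (M - lambda I) has bounded inverse (the diagonal entries 1/(d_n - lambda) are bounded). For our sequence d_n = 39 * 3^(-n), n = 1, 2, 3, ...:
  - {d_n} = {39 * 3^(-n) : n ≥ 1}; the only limit point is 0
  - closure = {39 * 3^(-n) : n ≥ 1} ∪ {0}
For the norm: a diagonal operator has ||M|| = sup_n |d_n|. Here d_n = 39 * 3^(-n) is positive and decreasing, so sup_n |d_n| = d_1 = 39/3 = 13. So ||M|| = 13.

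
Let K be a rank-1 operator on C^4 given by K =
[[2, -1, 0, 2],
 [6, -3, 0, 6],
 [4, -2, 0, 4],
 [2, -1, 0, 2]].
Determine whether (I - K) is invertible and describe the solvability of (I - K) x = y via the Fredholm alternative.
(I - K) is singular (det(I - K) = 0, i.e. 1 ∈ sigma(K)). (I - K) x = y is solvable iff y ⊥ ker((I - K)^*) = span{(2, -1, 0, 2)}, i.e. iff 2y_1 - y_2 + 2y_4 = 0. When solvable, the solutions are x = y + c·(1, 3, 2, 1), c arbitrary (ker(I - K) = span{(1, 3, 2, 1)}, dimension 1).

K has rank 1, so it is an outer product K = u v^T: every row of K is a multiple of one row vector. Reading off the entries, u = (1, 3, 2, 1) and v = (2, -1, 0, 2) (row i of K equals u_i·v^T). A rank-one matrix u v^T satisfies K u = u (v·u) and kills the (3)-dimensional subspace v^⊥, so its characteristic polynomial is lambda^3 (lambda - v·u) with v·u = tr K = 1. Hence the eigenvalues of I - K are 1 (multiplicity 3) and 1 - (1) = 0, so det(I - K) = 0. (Direct check: I - K =
[[-1, 1, 0, -2],
 [-6, 4, 0, -6],
 [-4, 2, 1, -4],
 [-2, 1, 0, -1]]
has determinant 0.) So 1 is an eigenvalue of K and (I - K) is not invertible. The finite-dimensional Fredholm alternative says: either (I - K) is invertible, or ker(I - K) ≠ {0} and then range(I - K) = ker((I - K)^*)^⊥, with dim ker(I - K) = dim ker((I - K)^*). We are in the second case, so we need both kernels. Kernel of I - K: (I - K) u = u - u (v·u) = u - u = 0, so ker(I - K) = span{u} = span{(1, 3, 2, 1)} (it is exactly 1-dimensional because rank(I - K) = 3). Kernel of the adjoint: K is real, so (I - K)^* = I - K^T = I - v u^T, and (I - v u^T) v = v - v (u·v) = 0; hence ker((I - K)^*) = span{v} = span{(2, -1, 0, 2)}. Therefore (I - K) x = y is solvable iff <y, v> = 0, i.e. iff 2y_1 - y_2 + 2y_4 = 0. When this holds, K y = u (v·y) = 0, so (I - K) y = y and x = y is a particular solution; the full solution set is the line x = y + c·u = y + c·(1, 3, 2, 1), c ∈ C.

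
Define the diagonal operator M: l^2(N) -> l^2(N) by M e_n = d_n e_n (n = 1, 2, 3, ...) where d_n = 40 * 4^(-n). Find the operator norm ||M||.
||M|| = 10 (attained at n = 1)

For M diagonal, ||M|| = sup_n |d_n|. The sequence d_n = 40 * 4^(-n) is positive and strictly decreasing (ratio 4^(-1) < 1), so the supremum is d_1 = 40/4 = 10. Hence ||M|| = 10.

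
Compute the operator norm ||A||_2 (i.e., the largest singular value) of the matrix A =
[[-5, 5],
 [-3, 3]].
||A||_2 = sqrt(68) ≈ 8.2462 (= sqrt(largest eigenvalue of A^T A))

||A||_2 = sigma_max(A) = sqrt(lambda_max(A^T A)). Form the symmetric matrix M = A^T A =
[[34, -34],
 [-34, 34]].
Its characteristic polynomial (trace, determinant of M give the coefficients) is
  p(λ) = det(λ I - M) = λ^2 - 68λ.
For λ^2 - 68λ the discriminant is 4624. It is a perfect square (68^2), so the roots are rational: λ = (68 ± 68)/2 = 68, 0.
So the eigenvalues of A^T A are ≈ 0, 68 (all ≥ 0, as they must be for A^T A). The largest is λ_max = 68, hence ||A||_2 = sqrt(λ_max) = sqrt(68) ≈ 8.2462.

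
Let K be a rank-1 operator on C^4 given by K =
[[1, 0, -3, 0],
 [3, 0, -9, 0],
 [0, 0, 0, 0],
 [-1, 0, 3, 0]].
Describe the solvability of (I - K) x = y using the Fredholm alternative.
(I - K) is singular (det(I - K) = 0, i.e. 1 ∈ sigma(K)). (I - K) x = y is solvable iff y ⊥ ker((I - K)^*) = span{(1, 0, -3, 0)}, i.e. iff y_1 - 3y_3 = 0. When solvable, the solutions are x = y + c·(1, 3, 0, -1), c arbitrary (ker(I - K) = span{(1, 3, 0, -1)}, dimension 1).

K has rank 1, so it is an outer product K = u v^T: every row of K is a multiple of one row vector. Reading off the entries, u = (1, 3, 0, -1) and v = (1, 0, -3, 0) (row i of K equals u_i·v^T). A rank-one matrix u v^T satisfies K u = u (v·u) and kills the (3)-dimensional subspace v^⊥, so its characteristic polynomial is lambda^3 (lambda - v·u) with v·u = tr K = 1. Hence the eigenvalues of I - K are 1 (multiplicity 3) and 1 - (1) = 0, so det(I - K) = 0. (Direct check: I - K =
[[0, 0, 3, 0],
 [-3, 1, 9, 0],
 [0, 0, 1, 0],
 [1, 0, -3, 1]]
has determinant 0.) So 1 is an eigenvalue of K and (I - K) is not invertible. The finite-dimensional Fredholm alternative says: either (I - K) is invertible, or ker(I - K) ≠ {0} and then range(I - K) = ker((I - K)^*)^⊥, with dim ker(I - K) = dim ker((I - K)^*). We are in the second case, so we need both kernels. Kernel of I - K: (I - K) u = u - u (v·u) = u - u = 0, so ker(I - K) = span{u} = span{(1, 3, 0, -1)} (it is exactly 1-dimensional because rank(I - K) = 3). Kernel of the adjoint: K is real, so (I - K)^* = I - K^T = I - v u^T, and (I - v u^T) v = v - v (u·v) = 0; hence ker((I - K)^*) = span{v} = span{(1, 0, -3, 0)}. Therefore (I - K) x = y is solvable iff <y, v> = 0, i.e. iff y_1 - 3y_3 = 0. When this holds, K y = u (v·y) = 0, so (I - K) y = y and x = y is a particular solution; the full solution set is the line x = y + c·u = y + c·(1, 3, 0, -1), c ∈ C.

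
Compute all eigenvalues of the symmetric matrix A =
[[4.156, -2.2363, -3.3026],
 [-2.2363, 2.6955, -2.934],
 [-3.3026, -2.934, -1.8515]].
sigma(A) ≈ {-5, 4, 6}

A is real symmetric, so its spectrum consists of real eigenvalues. Expanding the characteristic polynomial of the displayed matrix gives
  det(λ I - A) = p(λ) = λ^3 + (-5)λ^2 + (-26)λ + (119.9973).
Solving p(λ) = 0 yields eigenvalues ≈ -5, 4, 6. (A is shown rounded to 4 decimals, so these recover the underlying integer eigenvalues to within that precision.)
Verification: the trace of A = 5 equals the sum of eigenvalues 5, and det(A) ≈ -119.9973 matches the eigenvalue product -120.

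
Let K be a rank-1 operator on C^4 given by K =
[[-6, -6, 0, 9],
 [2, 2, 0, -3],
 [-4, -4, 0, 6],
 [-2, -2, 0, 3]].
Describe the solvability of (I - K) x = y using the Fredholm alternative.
(I - K) is invertible (det(I - K) = 2 ≠ 0), so for every y in C^4 the equation (I - K) x = y has a unique solution.

K has rank 1, so it is an outer product K = u v^T: every row of K is a multiple of one row vector. Reading off the entries, u = (3, -1, 2, 1) and v = (-2, -2, 0, 3) (row i of K equals u_i·v^T). A rank-one matrix u v^T satisfies K u = u (v·u) and kills the (3)-dimensional subspace v^⊥, so its characteristic polynomial is lambda^3 (lambda - v·u) with v·u = tr K = -1. Hence the eigenvalues of I - K are 1 (multiplicity 3) and 1 - (-1) = 2, so det(I - K) = 2. (Direct check: I - K =
[[7, 6, 0, -9],
 [-2, -1, 0, 3],
 [4, 4, 1, -6],
 [2, 2, 0, -2]]
has determinant 2.) The finite-dimensional Fredholm alternative says: either (I - K) is invertible, or ker(I - K) ≠ {0} and then range(I - K) = ker((I - K)^*)^⊥, with dim ker(I - K) = dim ker((I - K)^*). Since det(I - K) ≠ 0, 1 is not an eigenvalue of K and ker(I - K) = {0}, so we are in the first case: for every y there is a unique x = (I - K)^(-1) y. Explicitly, by the Sherman–Morrison formula, (I - u v^T)^(-1) = I + u v^T/(1 - v·u), i.e. (I - K)^(-1) = I + K/(2).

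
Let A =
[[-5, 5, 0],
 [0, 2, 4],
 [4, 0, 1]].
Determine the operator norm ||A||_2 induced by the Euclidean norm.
||A||_2 ≈ 7.7966 (= sqrt(largest eigenvalue of A^T A))

||A||_2 = sigma_max(A) = sqrt(lambda_max(A^T A)). Form the symmetric matrix M = A^T A =
[[41, -25, 4],
 [-25, 29, 8],
 [4, 8, 17]].
Its characteristic polynomial (trace, sum of principal 2x2 minors, determinant of M give the coefficients) is
  p(λ) = det(λ I - M) = λ^3 - 87λ^2 + 1674λ - 4900.
No integer candidate from the rational root theorem (±divisors of 4900) is a root, so the roots are irrational. The cubic discriminant is Δ = 1736729748 > 0, so there are three distinct real roots. p(3) = -634 and p(4) = 468 have opposite signs, so a root lies in (3, 4); Newton's method refines it to λ ≈ 3.5582. p(22) = 468 and p(23) = -254 have opposite signs, so a root lies in (22, 23); Newton's method refines it to λ ≈ 22.6543. p(60) = -1660 and p(61) = 468 have opposite signs, so a root lies in (60, 61); Newton's method refines it to λ ≈ 60.7875. Check (Vieta): the three roots sum to 87, matching tr M = 87.
So the eigenvalues of A^T A are ≈ 3.5582, 22.6543, 60.7875 (all ≥ 0, as they must be for A^T A). The largest is λ_max ≈ 60.7875, hence ||A||_2 = sqrt(λ_max) ≈ 7.7966.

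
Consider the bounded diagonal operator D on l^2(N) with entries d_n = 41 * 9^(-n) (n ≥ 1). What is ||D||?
||D|| = 41/9 (attained at n = 1)

For D diagonal, ||D|| = sup_n |d_n|. The sequence d_n = 41 * 9^(-n) is positive and strictly decreasing (ratio 9^(-1) < 1), so the supremum is d_1 = 41/9. Hence ||D|| = 41/9.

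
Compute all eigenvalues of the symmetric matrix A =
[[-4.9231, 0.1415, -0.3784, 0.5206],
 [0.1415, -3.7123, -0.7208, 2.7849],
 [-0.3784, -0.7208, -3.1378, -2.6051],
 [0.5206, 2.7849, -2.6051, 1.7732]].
sigma(A) ≈ {-5, -4, 4} (-5 with multiplicity 2)

A is real symmetric, so its spectrum consists of real eigenvalues. Expanding the characteristic polynomial of the displayed matrix gives
  det(λ I - A) = p(λ) = λ^4 + (10)λ^3 + (9)λ^2 + (-160)λ + (-400).
Solving p(λ) = 0 yields eigenvalues ≈ -5, -5, -4, 4. (A is shown rounded to 4 decimals, so these recover the underlying integer eigenvalues to within that precision.)
Verification: the trace of A = -10 equals the sum of eigenvalues -10, and det(A) ≈ -400.0001 matches the eigenvalue product -400.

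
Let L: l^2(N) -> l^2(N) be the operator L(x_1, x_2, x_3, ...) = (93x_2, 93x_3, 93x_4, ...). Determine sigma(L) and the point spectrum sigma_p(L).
sigma(L) = closed disk {z in C : |z| ≤ 93}; sigma_p(L) = open disk {z in C : |z| < 93}

Note L = 93·V where V is the unit left shift (V x)_k = x_{k+1}; so sigma(L) = 93·sigma(V) and ||L|| = 93||V||. ||L x||^2 = 8649sum_{k≥2} |x_k|^2 ≤ 8649||x||^2, with equality on {x : x_1 = 0}, so ||L|| = 93. For any lambda with |lambda| < 93, set r = lambda/93 (|r| < 1); the vector x = (1, r, r^2, ...) is in l^2 and satisfies L x = 93(r, r^2, ...) = lambda x, so lambda is an eigenvalue. On the boundary |lambda| = 93 the geometric series diverges, so no l^2 eigenvector exists, but these lambda lie in the approximate point spectrum. Hence sigma(L) is the closed disk of radius 93 and sigma_p(L) is the open disk.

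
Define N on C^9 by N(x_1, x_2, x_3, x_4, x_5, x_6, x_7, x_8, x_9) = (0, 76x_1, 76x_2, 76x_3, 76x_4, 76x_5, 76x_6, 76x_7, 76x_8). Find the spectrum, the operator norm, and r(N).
sigma(N) = {0}; ||N|| = 76; r(N) = 0. (N is nilpotent with N^9 = 0.)

On C^9, N is a strictly lower-triangular matrix with 76 on the subdiagonal and zeros elsewhere, so its characteristic polynomial is lambda^9 and every eigenvalue is 0: sigma(N) = {0}. For the operator norm, N e_i = 76e_{i+1} for i = 1, ..., 8 and N e_9 = 0, so the singular values of N are 76 (with multiplicity 8) and 0; hence ||N|| = 76. The spectral radius r(N) = max|lambda| = 0. Note ||N|| > r(N) — characteristic of non-normal nilpotent operators. Indeed N^9 = 0.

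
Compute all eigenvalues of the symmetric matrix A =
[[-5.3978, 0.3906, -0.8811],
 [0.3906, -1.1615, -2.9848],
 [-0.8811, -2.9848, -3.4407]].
sigma(A) ≈ {-6, -5, 1}

A is real symmetric, so its spectrum consists of real eigenvalues. Expanding the characteristic polynomial of the displayed matrix gives
  det(λ I - A) = p(λ) = λ^3 + (10)λ^2 + (19)λ + (-29.9987).
Solving p(λ) = 0 yields eigenvalues ≈ -6, -5, 1. (A is shown rounded to 4 decimals, so these recover the underlying integer eigenvalues to within that precision.)
Verification: the trace of A = -10 equals the sum of eigenvalues -10, and det(A) ≈ 29.9987 matches the eigenvalue product 30.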